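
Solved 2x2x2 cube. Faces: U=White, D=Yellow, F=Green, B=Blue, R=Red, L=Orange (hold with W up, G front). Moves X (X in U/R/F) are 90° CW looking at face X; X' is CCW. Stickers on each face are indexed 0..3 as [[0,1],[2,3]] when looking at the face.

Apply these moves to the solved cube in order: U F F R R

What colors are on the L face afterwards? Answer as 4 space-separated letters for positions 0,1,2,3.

Answer: G R O B

Derivation:
After move 1 (U): U=WWWW F=RRGG R=BBRR B=OOBB L=GGOO
After move 2 (F): F=GRGR U=WWOG R=WBWR D=RBYY L=GYOY
After move 3 (F): F=GGRR U=WWYY R=OBGR D=WWYY L=GROB
After move 4 (R): R=GORB U=WGYR F=GWRY D=WBYO B=YOWB
After move 5 (R): R=RGBO U=WWYY F=GBRO D=WWYY B=ROGB
Query: L face = GROB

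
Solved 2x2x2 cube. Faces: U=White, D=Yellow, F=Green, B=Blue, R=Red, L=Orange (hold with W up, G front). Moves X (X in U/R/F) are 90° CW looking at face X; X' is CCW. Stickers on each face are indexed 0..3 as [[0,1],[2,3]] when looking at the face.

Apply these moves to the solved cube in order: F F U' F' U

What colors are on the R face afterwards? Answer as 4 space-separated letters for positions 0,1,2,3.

After move 1 (F): F=GGGG U=WWOO R=WRWR D=RRYY L=OYOY
After move 2 (F): F=GGGG U=WWYY R=OROR D=WWYY L=OROR
After move 3 (U'): U=WYWY F=ORGG R=GGOR B=ORBB L=BBOR
After move 4 (F'): F=RGOG U=WYGO R=WGWR D=BRYY L=BYOW
After move 5 (U): U=GWOY F=WGOG R=ORWR B=BYBB L=RGOW
Query: R face = ORWR

Answer: O R W R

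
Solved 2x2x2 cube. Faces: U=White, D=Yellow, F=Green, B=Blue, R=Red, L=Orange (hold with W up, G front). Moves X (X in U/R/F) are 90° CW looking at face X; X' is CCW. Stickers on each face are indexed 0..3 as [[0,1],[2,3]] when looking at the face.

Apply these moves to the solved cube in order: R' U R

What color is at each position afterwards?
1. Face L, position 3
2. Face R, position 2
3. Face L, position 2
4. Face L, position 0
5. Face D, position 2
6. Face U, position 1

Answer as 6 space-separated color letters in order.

After move 1 (R'): R=RRRR U=WBWB F=GWGW D=YGYG B=YBYB
After move 2 (U): U=WWBB F=RRGW R=YBRR B=OOYB L=GWOO
After move 3 (R): R=RYRB U=WRBW F=RGGG D=YYYO B=BOWB
Query 1: L[3] = O
Query 2: R[2] = R
Query 3: L[2] = O
Query 4: L[0] = G
Query 5: D[2] = Y
Query 6: U[1] = R

Answer: O R O G Y R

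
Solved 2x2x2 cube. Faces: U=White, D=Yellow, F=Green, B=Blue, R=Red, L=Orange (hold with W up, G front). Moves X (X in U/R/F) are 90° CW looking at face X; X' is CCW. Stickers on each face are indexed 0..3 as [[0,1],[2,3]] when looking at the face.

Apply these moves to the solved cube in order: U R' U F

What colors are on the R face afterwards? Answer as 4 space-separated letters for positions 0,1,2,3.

After move 1 (U): U=WWWW F=RRGG R=BBRR B=OOBB L=GGOO
After move 2 (R'): R=BRBR U=WBWO F=RWGW D=YRYG B=YOYB
After move 3 (U): U=WWOB F=BRGW R=YOBR B=GGYB L=RWOO
After move 4 (F): F=GBWR U=WWOW R=OOBR D=BYYG L=RYOR
Query: R face = OOBR

Answer: O O B R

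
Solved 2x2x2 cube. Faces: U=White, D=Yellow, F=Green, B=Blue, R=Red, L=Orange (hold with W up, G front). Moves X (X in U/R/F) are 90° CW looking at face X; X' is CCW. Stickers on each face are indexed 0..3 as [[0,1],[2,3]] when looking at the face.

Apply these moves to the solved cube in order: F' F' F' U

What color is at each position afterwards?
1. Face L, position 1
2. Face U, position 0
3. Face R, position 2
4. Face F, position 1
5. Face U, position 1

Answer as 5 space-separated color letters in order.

After move 1 (F'): F=GGGG U=WWRR R=YRYR D=OOYY L=OWOW
After move 2 (F'): F=GGGG U=WWYY R=OROR D=WWYY L=OROR
After move 3 (F'): F=GGGG U=WWOO R=WRWR D=RRYY L=OYOY
After move 4 (U): U=OWOW F=WRGG R=BBWR B=OYBB L=GGOY
Query 1: L[1] = G
Query 2: U[0] = O
Query 3: R[2] = W
Query 4: F[1] = R
Query 5: U[1] = W

Answer: G O W R W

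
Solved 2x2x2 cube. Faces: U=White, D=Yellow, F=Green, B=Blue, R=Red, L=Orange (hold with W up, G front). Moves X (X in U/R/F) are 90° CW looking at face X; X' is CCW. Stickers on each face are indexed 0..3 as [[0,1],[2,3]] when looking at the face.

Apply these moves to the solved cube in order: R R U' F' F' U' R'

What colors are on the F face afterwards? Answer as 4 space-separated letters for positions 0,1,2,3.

After move 1 (R): R=RRRR U=WGWG F=GYGY D=YBYB B=WBWB
After move 2 (R): R=RRRR U=WYWY F=GBGB D=YWYW B=GBGB
After move 3 (U'): U=YYWW F=OOGB R=GBRR B=RRGB L=GBOO
After move 4 (F'): F=OBOG U=YYGR R=WBYR D=BOYW L=GWOW
After move 5 (F'): F=BGOO U=YYWY R=OBBR D=WWYW L=GROG
After move 6 (U'): U=YYYW F=GROO R=BGBR B=OBGB L=RROG
After move 7 (R'): R=GRBB U=YGYO F=GYOW D=WRYO B=WBWB
Query: F face = GYOW

Answer: G Y O W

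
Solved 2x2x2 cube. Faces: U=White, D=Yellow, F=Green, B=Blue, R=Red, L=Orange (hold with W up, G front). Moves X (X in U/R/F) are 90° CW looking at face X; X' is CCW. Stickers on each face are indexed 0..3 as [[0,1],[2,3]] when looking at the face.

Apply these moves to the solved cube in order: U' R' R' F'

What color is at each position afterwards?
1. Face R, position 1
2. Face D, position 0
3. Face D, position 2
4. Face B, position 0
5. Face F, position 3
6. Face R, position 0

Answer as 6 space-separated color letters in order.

After move 1 (U'): U=WWWW F=OOGG R=GGRR B=RRBB L=BBOO
After move 2 (R'): R=GRGR U=WBWR F=OWGW D=YOYG B=YRYB
After move 3 (R'): R=RRGG U=WYWY F=OBGR D=YWYW B=GROB
After move 4 (F'): F=BROG U=WYRG R=WRYG D=BOYW L=BYOW
Query 1: R[1] = R
Query 2: D[0] = B
Query 3: D[2] = Y
Query 4: B[0] = G
Query 5: F[3] = G
Query 6: R[0] = W

Answer: R B Y G G W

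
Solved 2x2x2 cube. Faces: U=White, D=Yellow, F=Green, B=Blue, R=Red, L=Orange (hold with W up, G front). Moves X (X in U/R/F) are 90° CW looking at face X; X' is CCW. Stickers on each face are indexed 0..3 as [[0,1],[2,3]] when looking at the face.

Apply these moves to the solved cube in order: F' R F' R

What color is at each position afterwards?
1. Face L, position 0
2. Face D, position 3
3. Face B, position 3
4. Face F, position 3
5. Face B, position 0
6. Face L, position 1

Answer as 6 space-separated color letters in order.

Answer: O R B B R G

Derivation:
After move 1 (F'): F=GGGG U=WWRR R=YRYR D=OOYY L=OWOW
After move 2 (R): R=YYRR U=WGRG F=GOGY D=OBYB B=RBWB
After move 3 (F'): F=OYGG U=WGYR R=BYOR D=WWYB L=OGOR
After move 4 (R): R=OBRY U=WYYG F=OWGB D=WWYR B=RBGB
Query 1: L[0] = O
Query 2: D[3] = R
Query 3: B[3] = B
Query 4: F[3] = B
Query 5: B[0] = R
Query 6: L[1] = G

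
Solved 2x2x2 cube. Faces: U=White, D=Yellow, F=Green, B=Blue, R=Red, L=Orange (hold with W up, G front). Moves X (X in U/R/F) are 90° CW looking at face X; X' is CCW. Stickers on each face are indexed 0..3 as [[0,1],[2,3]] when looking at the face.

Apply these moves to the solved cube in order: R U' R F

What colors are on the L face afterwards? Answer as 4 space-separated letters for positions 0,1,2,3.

Answer: W Y O W

Derivation:
After move 1 (R): R=RRRR U=WGWG F=GYGY D=YBYB B=WBWB
After move 2 (U'): U=GGWW F=OOGY R=GYRR B=RRWB L=WBOO
After move 3 (R): R=RGRY U=GOWY F=OBGB D=YWYR B=WRGB
After move 4 (F): F=GOBB U=GOOB R=WGYY D=RRYR L=WYOW
Query: L face = WYOW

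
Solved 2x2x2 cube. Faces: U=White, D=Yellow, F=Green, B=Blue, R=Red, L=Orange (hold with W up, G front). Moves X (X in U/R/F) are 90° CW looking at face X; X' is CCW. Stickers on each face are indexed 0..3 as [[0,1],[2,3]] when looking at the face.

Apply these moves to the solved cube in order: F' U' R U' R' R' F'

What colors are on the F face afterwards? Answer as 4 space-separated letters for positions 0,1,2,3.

After move 1 (F'): F=GGGG U=WWRR R=YRYR D=OOYY L=OWOW
After move 2 (U'): U=WRWR F=OWGG R=GGYR B=YRBB L=BBOW
After move 3 (R): R=YGRG U=WWWG F=OOGY D=OBYY B=RRRB
After move 4 (U'): U=WGWW F=BBGY R=OORG B=YGRB L=RROW
After move 5 (R'): R=OGOR U=WRWY F=BGGW D=OBYY B=YGBB
After move 6 (R'): R=GROO U=WBWY F=BRGY D=OGYW B=YGBB
After move 7 (F'): F=RYBG U=WBGO R=GROO D=RWYW L=RYOW
Query: F face = RYBG

Answer: R Y B G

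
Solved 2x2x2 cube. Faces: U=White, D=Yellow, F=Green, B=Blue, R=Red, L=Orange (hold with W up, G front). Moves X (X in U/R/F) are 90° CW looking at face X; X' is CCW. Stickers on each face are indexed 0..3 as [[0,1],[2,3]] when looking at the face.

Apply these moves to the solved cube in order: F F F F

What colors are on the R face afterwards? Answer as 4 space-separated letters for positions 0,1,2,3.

Answer: R R R R

Derivation:
After move 1 (F): F=GGGG U=WWOO R=WRWR D=RRYY L=OYOY
After move 2 (F): F=GGGG U=WWYY R=OROR D=WWYY L=OROR
After move 3 (F): F=GGGG U=WWRR R=YRYR D=OOYY L=OWOW
After move 4 (F): F=GGGG U=WWWW R=RRRR D=YYYY L=OOOO
Query: R face = RRRR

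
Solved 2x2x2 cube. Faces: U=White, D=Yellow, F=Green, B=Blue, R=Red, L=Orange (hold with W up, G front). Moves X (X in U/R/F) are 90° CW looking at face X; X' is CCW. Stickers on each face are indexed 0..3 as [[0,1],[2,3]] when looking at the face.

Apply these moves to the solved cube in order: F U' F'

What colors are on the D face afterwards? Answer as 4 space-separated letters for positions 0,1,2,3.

After move 1 (F): F=GGGG U=WWOO R=WRWR D=RRYY L=OYOY
After move 2 (U'): U=WOWO F=OYGG R=GGWR B=WRBB L=BBOY
After move 3 (F'): F=YGOG U=WOGW R=RGRR D=BYYY L=BOOW
Query: D face = BYYY

Answer: B Y Y Y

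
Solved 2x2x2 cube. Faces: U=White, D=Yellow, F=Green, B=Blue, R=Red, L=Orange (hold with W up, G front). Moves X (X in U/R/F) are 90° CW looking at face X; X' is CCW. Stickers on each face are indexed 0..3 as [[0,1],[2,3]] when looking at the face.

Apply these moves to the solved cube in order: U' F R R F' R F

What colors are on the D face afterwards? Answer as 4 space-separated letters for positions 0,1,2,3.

After move 1 (U'): U=WWWW F=OOGG R=GGRR B=RRBB L=BBOO
After move 2 (F): F=GOGO U=WWOB R=WGWR D=RGYY L=BYOY
After move 3 (R): R=WWRG U=WOOO F=GGGY D=RBYR B=BRWB
After move 4 (R): R=RWGW U=WGOY F=GBGR D=RWYB B=OROB
After move 5 (F'): F=BRGG U=WGRG R=WWRW D=YYYB L=BYOO
After move 6 (R): R=RWWW U=WRRG F=BYGB D=YOYO B=GRGB
After move 7 (F): F=GBBY U=WROY R=RWGW D=WRYO L=BYOO
Query: D face = WRYO

Answer: W R Y O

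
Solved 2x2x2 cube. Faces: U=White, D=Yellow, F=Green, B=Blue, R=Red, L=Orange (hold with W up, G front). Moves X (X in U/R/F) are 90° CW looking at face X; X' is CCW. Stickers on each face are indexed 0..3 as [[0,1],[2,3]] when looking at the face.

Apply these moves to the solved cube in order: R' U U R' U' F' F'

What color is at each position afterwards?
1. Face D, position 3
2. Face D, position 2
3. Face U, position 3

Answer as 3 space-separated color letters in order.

After move 1 (R'): R=RRRR U=WBWB F=GWGW D=YGYG B=YBYB
After move 2 (U): U=WWBB F=RRGW R=YBRR B=OOYB L=GWOO
After move 3 (U): U=BWBW F=YBGW R=OORR B=GWYB L=RROO
After move 4 (R'): R=OROR U=BYBG F=YWGW D=YBYW B=GWGB
After move 5 (U'): U=YGBB F=RRGW R=YWOR B=ORGB L=GWOO
After move 6 (F'): F=RWRG U=YGYO R=BWYR D=WOYW L=GBOB
After move 7 (F'): F=WGRR U=YGBY R=OWWR D=BBYW L=GOOY
Query 1: D[3] = W
Query 2: D[2] = Y
Query 3: U[3] = Y

Answer: W Y Y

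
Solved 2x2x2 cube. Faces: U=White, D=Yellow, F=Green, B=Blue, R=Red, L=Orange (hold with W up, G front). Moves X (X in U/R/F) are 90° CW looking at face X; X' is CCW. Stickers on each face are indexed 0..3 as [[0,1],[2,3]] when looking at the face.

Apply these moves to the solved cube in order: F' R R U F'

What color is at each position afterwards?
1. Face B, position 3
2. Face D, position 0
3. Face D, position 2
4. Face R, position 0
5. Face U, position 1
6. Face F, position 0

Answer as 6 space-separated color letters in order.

After move 1 (F'): F=GGGG U=WWRR R=YRYR D=OOYY L=OWOW
After move 2 (R): R=YYRR U=WGRG F=GOGY D=OBYB B=RBWB
After move 3 (R): R=RYRY U=WORY F=GBGB D=OWYR B=GBGB
After move 4 (U): U=RWYO F=RYGB R=GBRY B=OWGB L=GBOW
After move 5 (F'): F=YBRG U=RWGR R=WBOY D=BWYR L=GOOY
Query 1: B[3] = B
Query 2: D[0] = B
Query 3: D[2] = Y
Query 4: R[0] = W
Query 5: U[1] = W
Query 6: F[0] = Y

Answer: B B Y W W Y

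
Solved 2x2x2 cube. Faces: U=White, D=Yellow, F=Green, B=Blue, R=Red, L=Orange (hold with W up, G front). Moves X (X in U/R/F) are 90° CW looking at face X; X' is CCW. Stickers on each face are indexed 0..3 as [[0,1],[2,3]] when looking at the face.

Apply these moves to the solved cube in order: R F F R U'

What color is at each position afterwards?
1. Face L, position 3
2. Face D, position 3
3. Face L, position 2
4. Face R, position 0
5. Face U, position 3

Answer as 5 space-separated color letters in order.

After move 1 (R): R=RRRR U=WGWG F=GYGY D=YBYB B=WBWB
After move 2 (F): F=GGYY U=WGOO R=WRGR D=RRYB L=OYOB
After move 3 (F): F=YGYG U=WGBY R=OROR D=GWYB L=OROR
After move 4 (R): R=OORR U=WGBG F=YWYB D=GWYW B=YBGB
After move 5 (U'): U=GGWB F=ORYB R=YWRR B=OOGB L=YBOR
Query 1: L[3] = R
Query 2: D[3] = W
Query 3: L[2] = O
Query 4: R[0] = Y
Query 5: U[3] = B

Answer: R W O Y B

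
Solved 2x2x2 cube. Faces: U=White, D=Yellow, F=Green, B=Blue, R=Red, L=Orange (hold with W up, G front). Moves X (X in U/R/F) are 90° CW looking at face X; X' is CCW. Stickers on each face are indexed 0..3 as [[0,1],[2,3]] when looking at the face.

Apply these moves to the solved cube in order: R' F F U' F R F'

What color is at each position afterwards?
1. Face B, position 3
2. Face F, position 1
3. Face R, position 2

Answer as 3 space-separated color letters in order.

Answer: B G O

Derivation:
After move 1 (R'): R=RRRR U=WBWB F=GWGW D=YGYG B=YBYB
After move 2 (F): F=GGWW U=WBOO R=WRBR D=RRYG L=OYOG
After move 3 (F): F=WGWG U=WBGY R=OROR D=BWYG L=OROR
After move 4 (U'): U=BYWG F=ORWG R=WGOR B=ORYB L=YBOR
After move 5 (F): F=WOGR U=BYRB R=WGGR D=OWYG L=YBOW
After move 6 (R): R=GWRG U=BORR F=WWGG D=OYYO B=BRYB
After move 7 (F'): F=WGWG U=BOGR R=YWOG D=BWYO L=YROR
Query 1: B[3] = B
Query 2: F[1] = G
Query 3: R[2] = O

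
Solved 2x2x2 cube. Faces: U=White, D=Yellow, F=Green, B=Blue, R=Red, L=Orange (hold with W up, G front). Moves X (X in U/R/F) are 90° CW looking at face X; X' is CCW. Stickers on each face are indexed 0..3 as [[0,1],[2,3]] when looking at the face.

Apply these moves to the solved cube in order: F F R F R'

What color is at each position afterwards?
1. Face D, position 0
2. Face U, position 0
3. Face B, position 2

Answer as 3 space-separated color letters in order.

Answer: R W O

Derivation:
After move 1 (F): F=GGGG U=WWOO R=WRWR D=RRYY L=OYOY
After move 2 (F): F=GGGG U=WWYY R=OROR D=WWYY L=OROR
After move 3 (R): R=OORR U=WGYG F=GWGY D=WBYB B=YBWB
After move 4 (F): F=GGYW U=WGRR R=YOGR D=ROYB L=OWOB
After move 5 (R'): R=ORYG U=WWRY F=GGYR D=RGYW B=BBOB
Query 1: D[0] = R
Query 2: U[0] = W
Query 3: B[2] = O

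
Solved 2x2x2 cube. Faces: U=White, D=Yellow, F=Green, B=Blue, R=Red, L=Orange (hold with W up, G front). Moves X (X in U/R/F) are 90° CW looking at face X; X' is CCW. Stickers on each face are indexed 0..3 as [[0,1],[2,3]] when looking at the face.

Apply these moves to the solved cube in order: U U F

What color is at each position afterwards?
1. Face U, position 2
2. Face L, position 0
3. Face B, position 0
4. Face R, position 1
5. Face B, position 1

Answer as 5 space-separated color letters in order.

After move 1 (U): U=WWWW F=RRGG R=BBRR B=OOBB L=GGOO
After move 2 (U): U=WWWW F=BBGG R=OORR B=GGBB L=RROO
After move 3 (F): F=GBGB U=WWOR R=WOWR D=ROYY L=RYOY
Query 1: U[2] = O
Query 2: L[0] = R
Query 3: B[0] = G
Query 4: R[1] = O
Query 5: B[1] = G

Answer: O R G O G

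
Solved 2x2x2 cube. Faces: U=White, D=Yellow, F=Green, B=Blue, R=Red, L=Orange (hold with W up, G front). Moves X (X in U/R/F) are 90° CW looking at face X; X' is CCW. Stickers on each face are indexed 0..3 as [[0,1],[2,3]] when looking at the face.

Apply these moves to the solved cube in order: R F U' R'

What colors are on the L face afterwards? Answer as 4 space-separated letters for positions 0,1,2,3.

Answer: W B O B

Derivation:
After move 1 (R): R=RRRR U=WGWG F=GYGY D=YBYB B=WBWB
After move 2 (F): F=GGYY U=WGOO R=WRGR D=RRYB L=OYOB
After move 3 (U'): U=GOWO F=OYYY R=GGGR B=WRWB L=WBOB
After move 4 (R'): R=GRGG U=GWWW F=OOYO D=RYYY B=BRRB
Query: L face = WBOB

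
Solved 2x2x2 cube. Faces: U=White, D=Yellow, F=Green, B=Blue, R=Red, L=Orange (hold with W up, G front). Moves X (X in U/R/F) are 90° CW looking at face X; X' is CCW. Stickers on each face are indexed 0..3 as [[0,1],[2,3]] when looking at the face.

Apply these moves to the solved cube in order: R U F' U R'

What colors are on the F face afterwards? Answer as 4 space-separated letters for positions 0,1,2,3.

Answer: B W R W

Derivation:
After move 1 (R): R=RRRR U=WGWG F=GYGY D=YBYB B=WBWB
After move 2 (U): U=WWGG F=RRGY R=WBRR B=OOWB L=GYOO
After move 3 (F'): F=RYRG U=WWWR R=BBYR D=YOYB L=GGOG
After move 4 (U): U=WWRW F=BBRG R=OOYR B=GGWB L=RYOG
After move 5 (R'): R=OROY U=WWRG F=BWRW D=YBYG B=BGOB
Query: F face = BWRW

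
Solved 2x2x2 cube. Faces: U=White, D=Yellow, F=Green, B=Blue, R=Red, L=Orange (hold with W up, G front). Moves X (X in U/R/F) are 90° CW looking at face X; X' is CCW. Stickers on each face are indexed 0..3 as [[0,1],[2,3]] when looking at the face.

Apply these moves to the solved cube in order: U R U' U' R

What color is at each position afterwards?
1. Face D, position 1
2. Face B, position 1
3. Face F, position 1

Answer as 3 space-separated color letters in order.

After move 1 (U): U=WWWW F=RRGG R=BBRR B=OOBB L=GGOO
After move 2 (R): R=RBRB U=WRWG F=RYGY D=YBYO B=WOWB
After move 3 (U'): U=RGWW F=GGGY R=RYRB B=RBWB L=WOOO
After move 4 (U'): U=GWRW F=WOGY R=GGRB B=RYWB L=RBOO
After move 5 (R): R=RGBG U=GORY F=WBGO D=YWYR B=WYWB
Query 1: D[1] = W
Query 2: B[1] = Y
Query 3: F[1] = B

Answer: W Y B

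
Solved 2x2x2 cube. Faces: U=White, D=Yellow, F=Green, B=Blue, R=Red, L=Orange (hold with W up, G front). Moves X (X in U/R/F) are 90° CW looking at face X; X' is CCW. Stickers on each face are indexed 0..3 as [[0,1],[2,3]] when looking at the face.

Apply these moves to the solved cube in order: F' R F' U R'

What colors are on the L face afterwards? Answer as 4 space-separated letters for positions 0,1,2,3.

Answer: O Y O R

Derivation:
After move 1 (F'): F=GGGG U=WWRR R=YRYR D=OOYY L=OWOW
After move 2 (R): R=YYRR U=WGRG F=GOGY D=OBYB B=RBWB
After move 3 (F'): F=OYGG U=WGYR R=BYOR D=WWYB L=OGOR
After move 4 (U): U=YWRG F=BYGG R=RBOR B=OGWB L=OYOR
After move 5 (R'): R=BRRO U=YWRO F=BWGG D=WYYG B=BGWB
Query: L face = OYOR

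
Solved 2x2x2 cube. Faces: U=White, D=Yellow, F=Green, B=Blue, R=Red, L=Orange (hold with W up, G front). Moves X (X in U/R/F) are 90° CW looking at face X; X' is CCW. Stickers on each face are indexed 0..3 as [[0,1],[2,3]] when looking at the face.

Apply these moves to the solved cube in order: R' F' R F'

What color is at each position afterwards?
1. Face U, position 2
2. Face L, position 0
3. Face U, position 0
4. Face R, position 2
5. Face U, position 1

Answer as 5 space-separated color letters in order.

After move 1 (R'): R=RRRR U=WBWB F=GWGW D=YGYG B=YBYB
After move 2 (F'): F=WWGG U=WBRR R=GRYR D=OOYG L=OBOW
After move 3 (R): R=YGRR U=WWRG F=WOGG D=OYYY B=RBBB
After move 4 (F'): F=OGWG U=WWYR R=YGOR D=BWYY L=OGOR
Query 1: U[2] = Y
Query 2: L[0] = O
Query 3: U[0] = W
Query 4: R[2] = O
Query 5: U[1] = W

Answer: Y O W O W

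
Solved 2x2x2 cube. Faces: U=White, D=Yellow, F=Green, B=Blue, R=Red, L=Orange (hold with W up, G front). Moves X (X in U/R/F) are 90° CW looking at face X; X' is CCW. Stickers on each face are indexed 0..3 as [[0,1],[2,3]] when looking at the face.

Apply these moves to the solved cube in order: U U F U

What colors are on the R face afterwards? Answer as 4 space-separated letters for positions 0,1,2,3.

After move 1 (U): U=WWWW F=RRGG R=BBRR B=OOBB L=GGOO
After move 2 (U): U=WWWW F=BBGG R=OORR B=GGBB L=RROO
After move 3 (F): F=GBGB U=WWOR R=WOWR D=ROYY L=RYOY
After move 4 (U): U=OWRW F=WOGB R=GGWR B=RYBB L=GBOY
Query: R face = GGWR

Answer: G G W R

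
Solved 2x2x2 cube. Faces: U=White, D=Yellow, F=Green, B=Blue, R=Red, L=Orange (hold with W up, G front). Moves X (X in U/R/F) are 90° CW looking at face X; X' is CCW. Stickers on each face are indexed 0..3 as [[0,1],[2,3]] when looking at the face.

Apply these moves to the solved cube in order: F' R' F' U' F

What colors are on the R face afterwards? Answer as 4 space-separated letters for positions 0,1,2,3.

After move 1 (F'): F=GGGG U=WWRR R=YRYR D=OOYY L=OWOW
After move 2 (R'): R=RRYY U=WBRB F=GWGR D=OGYG B=YBOB
After move 3 (F'): F=WRGG U=WBRY R=GROY D=WWYG L=OBOR
After move 4 (U'): U=BYWR F=OBGG R=WROY B=GROB L=YBOR
After move 5 (F): F=GOGB U=BYRB R=WRRY D=OWYG L=YWOW
Query: R face = WRRY

Answer: W R R Y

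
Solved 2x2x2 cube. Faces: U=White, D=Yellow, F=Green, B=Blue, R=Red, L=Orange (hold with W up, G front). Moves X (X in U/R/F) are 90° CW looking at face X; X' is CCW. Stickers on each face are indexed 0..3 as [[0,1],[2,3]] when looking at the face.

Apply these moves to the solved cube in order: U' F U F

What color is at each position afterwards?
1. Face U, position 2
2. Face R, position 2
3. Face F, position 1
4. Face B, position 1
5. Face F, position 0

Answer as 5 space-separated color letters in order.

After move 1 (U'): U=WWWW F=OOGG R=GGRR B=RRBB L=BBOO
After move 2 (F): F=GOGO U=WWOB R=WGWR D=RGYY L=BYOY
After move 3 (U): U=OWBW F=WGGO R=RRWR B=BYBB L=GOOY
After move 4 (F): F=GWOG U=OWYO R=BRWR D=WRYY L=GROG
Query 1: U[2] = Y
Query 2: R[2] = W
Query 3: F[1] = W
Query 4: B[1] = Y
Query 5: F[0] = G

Answer: Y W W Y G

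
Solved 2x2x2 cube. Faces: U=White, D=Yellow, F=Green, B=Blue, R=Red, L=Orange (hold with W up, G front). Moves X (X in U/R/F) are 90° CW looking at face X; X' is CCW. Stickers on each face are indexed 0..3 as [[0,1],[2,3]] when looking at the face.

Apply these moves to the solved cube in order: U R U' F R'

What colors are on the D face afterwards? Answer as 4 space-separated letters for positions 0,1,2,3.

Answer: R G Y G

Derivation:
After move 1 (U): U=WWWW F=RRGG R=BBRR B=OOBB L=GGOO
After move 2 (R): R=RBRB U=WRWG F=RYGY D=YBYO B=WOWB
After move 3 (U'): U=RGWW F=GGGY R=RYRB B=RBWB L=WOOO
After move 4 (F): F=GGYG U=RGOO R=WYWB D=RRYO L=WYOB
After move 5 (R'): R=YBWW U=RWOR F=GGYO D=RGYG B=OBRB
Query: D face = RGYG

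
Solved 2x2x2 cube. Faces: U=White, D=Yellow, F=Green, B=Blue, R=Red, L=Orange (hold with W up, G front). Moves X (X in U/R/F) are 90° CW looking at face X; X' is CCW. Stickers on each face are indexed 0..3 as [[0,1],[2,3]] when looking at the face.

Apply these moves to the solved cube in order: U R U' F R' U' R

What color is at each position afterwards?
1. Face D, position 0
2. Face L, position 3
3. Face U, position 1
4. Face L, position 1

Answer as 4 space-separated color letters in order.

After move 1 (U): U=WWWW F=RRGG R=BBRR B=OOBB L=GGOO
After move 2 (R): R=RBRB U=WRWG F=RYGY D=YBYO B=WOWB
After move 3 (U'): U=RGWW F=GGGY R=RYRB B=RBWB L=WOOO
After move 4 (F): F=GGYG U=RGOO R=WYWB D=RRYO L=WYOB
After move 5 (R'): R=YBWW U=RWOR F=GGYO D=RGYG B=OBRB
After move 6 (U'): U=WRRO F=WYYO R=GGWW B=YBRB L=OBOB
After move 7 (R): R=WGWG U=WYRO F=WGYG D=RRYY B=OBRB
Query 1: D[0] = R
Query 2: L[3] = B
Query 3: U[1] = Y
Query 4: L[1] = B

Answer: R B Y B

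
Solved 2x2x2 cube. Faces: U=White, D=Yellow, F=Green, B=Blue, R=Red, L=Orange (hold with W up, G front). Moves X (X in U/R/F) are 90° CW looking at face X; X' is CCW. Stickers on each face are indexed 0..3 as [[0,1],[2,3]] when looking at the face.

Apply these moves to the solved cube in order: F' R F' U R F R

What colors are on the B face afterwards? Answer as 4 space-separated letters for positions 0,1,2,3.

Answer: Y G Y B

Derivation:
After move 1 (F'): F=GGGG U=WWRR R=YRYR D=OOYY L=OWOW
After move 2 (R): R=YYRR U=WGRG F=GOGY D=OBYB B=RBWB
After move 3 (F'): F=OYGG U=WGYR R=BYOR D=WWYB L=OGOR
After move 4 (U): U=YWRG F=BYGG R=RBOR B=OGWB L=OYOR
After move 5 (R): R=ORRB U=YYRG F=BWGB D=WWYO B=GGWB
After move 6 (F): F=GBBW U=YYRY R=RRGB D=ROYO L=OWOW
After move 7 (R): R=GRBR U=YBRW F=GOBO D=RWYG B=YGYB
Query: B face = YGYB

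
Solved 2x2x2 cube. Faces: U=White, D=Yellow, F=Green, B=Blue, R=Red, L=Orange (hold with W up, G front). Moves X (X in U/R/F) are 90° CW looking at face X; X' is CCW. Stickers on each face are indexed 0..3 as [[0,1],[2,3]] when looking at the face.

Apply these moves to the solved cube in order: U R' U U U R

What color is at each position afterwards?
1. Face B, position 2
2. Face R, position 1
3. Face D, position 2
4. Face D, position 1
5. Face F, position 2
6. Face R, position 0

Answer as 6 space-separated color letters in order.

After move 1 (U): U=WWWW F=RRGG R=BBRR B=OOBB L=GGOO
After move 2 (R'): R=BRBR U=WBWO F=RWGW D=YRYG B=YOYB
After move 3 (U): U=WWOB F=BRGW R=YOBR B=GGYB L=RWOO
After move 4 (U): U=OWBW F=YOGW R=GGBR B=RWYB L=BROO
After move 5 (U): U=BOWW F=GGGW R=RWBR B=BRYB L=YOOO
After move 6 (R): R=BRRW U=BGWW F=GRGG D=YYYB B=WROB
Query 1: B[2] = O
Query 2: R[1] = R
Query 3: D[2] = Y
Query 4: D[1] = Y
Query 5: F[2] = G
Query 6: R[0] = B

Answer: O R Y Y G B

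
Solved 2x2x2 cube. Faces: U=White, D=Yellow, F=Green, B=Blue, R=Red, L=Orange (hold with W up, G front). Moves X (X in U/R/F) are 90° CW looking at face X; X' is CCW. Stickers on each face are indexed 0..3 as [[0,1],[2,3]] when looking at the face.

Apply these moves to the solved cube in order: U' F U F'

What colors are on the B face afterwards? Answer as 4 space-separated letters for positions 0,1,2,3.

After move 1 (U'): U=WWWW F=OOGG R=GGRR B=RRBB L=BBOO
After move 2 (F): F=GOGO U=WWOB R=WGWR D=RGYY L=BYOY
After move 3 (U): U=OWBW F=WGGO R=RRWR B=BYBB L=GOOY
After move 4 (F'): F=GOWG U=OWRW R=GRRR D=OYYY L=GWOB
Query: B face = BYBB

Answer: B Y B B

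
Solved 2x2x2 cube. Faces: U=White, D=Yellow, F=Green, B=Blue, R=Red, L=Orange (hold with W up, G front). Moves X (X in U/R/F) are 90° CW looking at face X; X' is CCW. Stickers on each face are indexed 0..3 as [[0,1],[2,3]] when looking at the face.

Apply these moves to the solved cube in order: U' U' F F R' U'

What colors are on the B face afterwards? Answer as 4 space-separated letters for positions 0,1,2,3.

Answer: O R W B

Derivation:
After move 1 (U'): U=WWWW F=OOGG R=GGRR B=RRBB L=BBOO
After move 2 (U'): U=WWWW F=BBGG R=OORR B=GGBB L=RROO
After move 3 (F): F=GBGB U=WWOR R=WOWR D=ROYY L=RYOY
After move 4 (F): F=GGBB U=WWYY R=OORR D=WWYY L=RROO
After move 5 (R'): R=OROR U=WBYG F=GWBY D=WGYB B=YGWB
After move 6 (U'): U=BGWY F=RRBY R=GWOR B=ORWB L=YGOO
Query: B face = ORWB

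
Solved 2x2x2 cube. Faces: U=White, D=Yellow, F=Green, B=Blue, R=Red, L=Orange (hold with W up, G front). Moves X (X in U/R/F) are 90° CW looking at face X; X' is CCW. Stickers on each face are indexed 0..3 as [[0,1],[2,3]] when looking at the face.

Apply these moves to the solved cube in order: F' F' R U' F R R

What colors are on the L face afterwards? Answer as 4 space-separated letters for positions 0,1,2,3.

After move 1 (F'): F=GGGG U=WWRR R=YRYR D=OOYY L=OWOW
After move 2 (F'): F=GGGG U=WWYY R=OROR D=WWYY L=OROR
After move 3 (R): R=OORR U=WGYG F=GWGY D=WBYB B=YBWB
After move 4 (U'): U=GGWY F=ORGY R=GWRR B=OOWB L=YBOR
After move 5 (F): F=GOYR U=GGRB R=WWYR D=RGYB L=YWOB
After move 6 (R): R=YWRW U=GORR F=GGYB D=RWYO B=BOGB
After move 7 (R): R=RYWW U=GGRB F=GWYO D=RGYB B=ROOB
Query: L face = YWOB

Answer: Y W O B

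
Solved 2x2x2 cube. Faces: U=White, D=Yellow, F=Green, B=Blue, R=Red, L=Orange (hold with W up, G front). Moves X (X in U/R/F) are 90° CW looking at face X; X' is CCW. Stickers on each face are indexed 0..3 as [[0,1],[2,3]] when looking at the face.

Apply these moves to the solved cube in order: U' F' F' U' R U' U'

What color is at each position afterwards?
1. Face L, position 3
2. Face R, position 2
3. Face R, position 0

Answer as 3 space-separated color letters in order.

Answer: G R R

Derivation:
After move 1 (U'): U=WWWW F=OOGG R=GGRR B=RRBB L=BBOO
After move 2 (F'): F=OGOG U=WWGR R=YGYR D=BOYY L=BWOW
After move 3 (F'): F=GGOO U=WWYY R=OGBR D=WWYY L=BROG
After move 4 (U'): U=WYWY F=BROO R=GGBR B=OGBB L=RROG
After move 5 (R): R=BGRG U=WRWO F=BWOY D=WBYO B=YGYB
After move 6 (U'): U=ROWW F=RROY R=BWRG B=BGYB L=YGOG
After move 7 (U'): U=OWRW F=YGOY R=RRRG B=BWYB L=BGOG
Query 1: L[3] = G
Query 2: R[2] = R
Query 3: R[0] = R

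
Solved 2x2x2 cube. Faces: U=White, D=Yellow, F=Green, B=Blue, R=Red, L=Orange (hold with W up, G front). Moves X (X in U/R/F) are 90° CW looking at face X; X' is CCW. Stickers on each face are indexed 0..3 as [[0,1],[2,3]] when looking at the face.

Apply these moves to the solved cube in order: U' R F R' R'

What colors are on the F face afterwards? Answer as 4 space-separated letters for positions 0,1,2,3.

After move 1 (U'): U=WWWW F=OOGG R=GGRR B=RRBB L=BBOO
After move 2 (R): R=RGRG U=WOWG F=OYGY D=YBYR B=WRWB
After move 3 (F): F=GOYY U=WOOB R=WGGG D=RRYR L=BYOB
After move 4 (R'): R=GGWG U=WWOW F=GOYB D=ROYY B=RRRB
After move 5 (R'): R=GGGW U=WROR F=GWYW D=ROYB B=YROB
Query: F face = GWYW

Answer: G W Y W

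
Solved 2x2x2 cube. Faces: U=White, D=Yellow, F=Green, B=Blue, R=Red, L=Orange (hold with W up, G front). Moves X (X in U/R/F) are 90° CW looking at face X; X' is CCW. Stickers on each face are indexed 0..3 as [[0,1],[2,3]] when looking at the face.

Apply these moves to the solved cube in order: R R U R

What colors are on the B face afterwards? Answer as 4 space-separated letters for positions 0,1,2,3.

After move 1 (R): R=RRRR U=WGWG F=GYGY D=YBYB B=WBWB
After move 2 (R): R=RRRR U=WYWY F=GBGB D=YWYW B=GBGB
After move 3 (U): U=WWYY F=RRGB R=GBRR B=OOGB L=GBOO
After move 4 (R): R=RGRB U=WRYB F=RWGW D=YGYO B=YOWB
Query: B face = YOWB

Answer: Y O W B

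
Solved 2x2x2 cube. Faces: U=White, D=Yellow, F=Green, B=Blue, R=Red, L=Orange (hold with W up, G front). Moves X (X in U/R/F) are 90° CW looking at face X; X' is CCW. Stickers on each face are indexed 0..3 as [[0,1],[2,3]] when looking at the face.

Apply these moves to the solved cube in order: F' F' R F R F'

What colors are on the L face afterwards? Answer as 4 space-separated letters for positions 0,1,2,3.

After move 1 (F'): F=GGGG U=WWRR R=YRYR D=OOYY L=OWOW
After move 2 (F'): F=GGGG U=WWYY R=OROR D=WWYY L=OROR
After move 3 (R): R=OORR U=WGYG F=GWGY D=WBYB B=YBWB
After move 4 (F): F=GGYW U=WGRR R=YOGR D=ROYB L=OWOB
After move 5 (R): R=GYRO U=WGRW F=GOYB D=RWYY B=RBGB
After move 6 (F'): F=OBGY U=WGGR R=WYRO D=WBYY L=OWOR
Query: L face = OWOR

Answer: O W O R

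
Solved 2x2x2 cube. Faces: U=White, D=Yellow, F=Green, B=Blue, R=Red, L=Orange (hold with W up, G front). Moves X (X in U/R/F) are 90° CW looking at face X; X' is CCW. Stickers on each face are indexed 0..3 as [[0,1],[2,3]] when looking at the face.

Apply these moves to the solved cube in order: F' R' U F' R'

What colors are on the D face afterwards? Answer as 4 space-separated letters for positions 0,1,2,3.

Answer: W R Y G

Derivation:
After move 1 (F'): F=GGGG U=WWRR R=YRYR D=OOYY L=OWOW
After move 2 (R'): R=RRYY U=WBRB F=GWGR D=OGYG B=YBOB
After move 3 (U): U=RWBB F=RRGR R=YBYY B=OWOB L=GWOW
After move 4 (F'): F=RRRG U=RWYY R=GBOY D=WWYG L=GBOB
After move 5 (R'): R=BYGO U=ROYO F=RWRY D=WRYG B=GWWB
Query: D face = WRYG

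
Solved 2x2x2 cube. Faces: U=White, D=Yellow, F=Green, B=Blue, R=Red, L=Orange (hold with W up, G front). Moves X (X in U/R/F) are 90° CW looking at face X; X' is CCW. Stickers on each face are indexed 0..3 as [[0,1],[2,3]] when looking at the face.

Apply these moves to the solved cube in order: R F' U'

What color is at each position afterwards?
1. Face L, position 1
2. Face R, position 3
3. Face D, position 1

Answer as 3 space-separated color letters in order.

Answer: B R O

Derivation:
After move 1 (R): R=RRRR U=WGWG F=GYGY D=YBYB B=WBWB
After move 2 (F'): F=YYGG U=WGRR R=BRYR D=OOYB L=OGOW
After move 3 (U'): U=GRWR F=OGGG R=YYYR B=BRWB L=WBOW
Query 1: L[1] = B
Query 2: R[3] = R
Query 3: D[1] = O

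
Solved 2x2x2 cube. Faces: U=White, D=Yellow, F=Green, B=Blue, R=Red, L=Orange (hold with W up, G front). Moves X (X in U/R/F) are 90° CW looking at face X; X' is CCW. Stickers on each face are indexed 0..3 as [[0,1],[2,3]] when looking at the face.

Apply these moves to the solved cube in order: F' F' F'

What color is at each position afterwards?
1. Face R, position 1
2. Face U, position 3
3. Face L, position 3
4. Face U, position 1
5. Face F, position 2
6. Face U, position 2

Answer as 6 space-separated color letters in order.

Answer: R O Y W G O

Derivation:
After move 1 (F'): F=GGGG U=WWRR R=YRYR D=OOYY L=OWOW
After move 2 (F'): F=GGGG U=WWYY R=OROR D=WWYY L=OROR
After move 3 (F'): F=GGGG U=WWOO R=WRWR D=RRYY L=OYOY
Query 1: R[1] = R
Query 2: U[3] = O
Query 3: L[3] = Y
Query 4: U[1] = W
Query 5: F[2] = G
Query 6: U[2] = O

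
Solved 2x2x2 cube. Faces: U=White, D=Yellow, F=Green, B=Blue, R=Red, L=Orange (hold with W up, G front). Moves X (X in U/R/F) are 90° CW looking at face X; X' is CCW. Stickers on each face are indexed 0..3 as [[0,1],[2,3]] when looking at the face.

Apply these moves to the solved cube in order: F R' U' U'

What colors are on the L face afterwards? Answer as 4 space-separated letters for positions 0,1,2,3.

After move 1 (F): F=GGGG U=WWOO R=WRWR D=RRYY L=OYOY
After move 2 (R'): R=RRWW U=WBOB F=GWGO D=RGYG B=YBRB
After move 3 (U'): U=BBWO F=OYGO R=GWWW B=RRRB L=YBOY
After move 4 (U'): U=BOBW F=YBGO R=OYWW B=GWRB L=RROY
Query: L face = RROY

Answer: R R O Y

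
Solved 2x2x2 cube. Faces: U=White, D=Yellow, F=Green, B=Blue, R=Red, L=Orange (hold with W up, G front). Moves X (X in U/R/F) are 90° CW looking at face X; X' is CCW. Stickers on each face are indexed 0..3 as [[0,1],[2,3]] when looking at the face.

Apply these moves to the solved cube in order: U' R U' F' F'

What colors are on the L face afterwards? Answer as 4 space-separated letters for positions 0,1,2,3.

Answer: W R O O

Derivation:
After move 1 (U'): U=WWWW F=OOGG R=GGRR B=RRBB L=BBOO
After move 2 (R): R=RGRG U=WOWG F=OYGY D=YBYR B=WRWB
After move 3 (U'): U=OGWW F=BBGY R=OYRG B=RGWB L=WROO
After move 4 (F'): F=BYBG U=OGOR R=BYYG D=ROYR L=WWOW
After move 5 (F'): F=YGBB U=OGBY R=OYRG D=WWYR L=WROO
Query: L face = WROO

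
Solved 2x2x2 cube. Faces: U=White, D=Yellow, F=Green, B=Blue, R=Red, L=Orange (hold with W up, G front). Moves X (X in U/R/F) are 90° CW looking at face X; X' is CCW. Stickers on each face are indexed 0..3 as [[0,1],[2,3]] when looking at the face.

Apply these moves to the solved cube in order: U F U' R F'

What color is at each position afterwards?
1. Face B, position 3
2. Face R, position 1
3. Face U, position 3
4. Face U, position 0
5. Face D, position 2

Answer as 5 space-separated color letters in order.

After move 1 (U): U=WWWW F=RRGG R=BBRR B=OOBB L=GGOO
After move 2 (F): F=GRGR U=WWOG R=WBWR D=RBYY L=GYOY
After move 3 (U'): U=WGWO F=GYGR R=GRWR B=WBBB L=OOOY
After move 4 (R): R=WGRR U=WYWR F=GBGY D=RBYW B=OBGB
After move 5 (F'): F=BYGG U=WYWR R=BGRR D=OYYW L=OROW
Query 1: B[3] = B
Query 2: R[1] = G
Query 3: U[3] = R
Query 4: U[0] = W
Query 5: D[2] = Y

Answer: B G R W Y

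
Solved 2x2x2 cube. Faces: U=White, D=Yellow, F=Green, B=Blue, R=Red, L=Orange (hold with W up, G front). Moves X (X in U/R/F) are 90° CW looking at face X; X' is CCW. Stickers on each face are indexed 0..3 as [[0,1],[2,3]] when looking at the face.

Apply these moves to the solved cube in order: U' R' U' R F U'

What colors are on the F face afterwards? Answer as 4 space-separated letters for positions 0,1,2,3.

After move 1 (U'): U=WWWW F=OOGG R=GGRR B=RRBB L=BBOO
After move 2 (R'): R=GRGR U=WBWR F=OWGW D=YOYG B=YRYB
After move 3 (U'): U=BRWW F=BBGW R=OWGR B=GRYB L=YROO
After move 4 (R): R=GORW U=BBWW F=BOGG D=YYYG B=WRRB
After move 5 (F): F=GBGO U=BBOR R=WOWW D=RGYG L=YYOY
After move 6 (U'): U=BRBO F=YYGO R=GBWW B=WORB L=WROY
Query: F face = YYGO

Answer: Y Y G O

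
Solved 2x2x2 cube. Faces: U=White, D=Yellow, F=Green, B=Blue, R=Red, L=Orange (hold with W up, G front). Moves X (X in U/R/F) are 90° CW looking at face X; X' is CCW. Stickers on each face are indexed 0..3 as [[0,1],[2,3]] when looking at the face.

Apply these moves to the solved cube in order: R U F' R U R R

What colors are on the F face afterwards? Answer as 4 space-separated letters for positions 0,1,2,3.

Answer: Y W R G

Derivation:
After move 1 (R): R=RRRR U=WGWG F=GYGY D=YBYB B=WBWB
After move 2 (U): U=WWGG F=RRGY R=WBRR B=OOWB L=GYOO
After move 3 (F'): F=RYRG U=WWWR R=BBYR D=YOYB L=GGOG
After move 4 (R): R=YBRB U=WYWG F=RORB D=YWYO B=ROWB
After move 5 (U): U=WWGY F=YBRB R=RORB B=GGWB L=ROOG
After move 6 (R): R=RRBO U=WBGB F=YWRO D=YWYG B=YGWB
After move 7 (R): R=BROR U=WWGO F=YWRG D=YWYY B=BGBB
Query: F face = YWRG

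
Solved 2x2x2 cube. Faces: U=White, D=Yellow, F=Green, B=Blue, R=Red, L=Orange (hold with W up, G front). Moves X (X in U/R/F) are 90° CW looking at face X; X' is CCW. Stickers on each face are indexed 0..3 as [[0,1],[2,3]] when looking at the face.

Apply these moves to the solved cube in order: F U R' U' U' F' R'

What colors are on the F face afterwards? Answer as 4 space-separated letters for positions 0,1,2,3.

Answer: Y O Y B

Derivation:
After move 1 (F): F=GGGG U=WWOO R=WRWR D=RRYY L=OYOY
After move 2 (U): U=OWOW F=WRGG R=BBWR B=OYBB L=GGOY
After move 3 (R'): R=BRBW U=OBOO F=WWGW D=RRYG B=YYRB
After move 4 (U'): U=BOOO F=GGGW R=WWBW B=BRRB L=YYOY
After move 5 (U'): U=OOBO F=YYGW R=GGBW B=WWRB L=BROY
After move 6 (F'): F=YWYG U=OOGB R=RGRW D=RYYG L=BOOB
After move 7 (R'): R=GWRR U=ORGW F=YOYB D=RWYG B=GWYB
Query: F face = YOYB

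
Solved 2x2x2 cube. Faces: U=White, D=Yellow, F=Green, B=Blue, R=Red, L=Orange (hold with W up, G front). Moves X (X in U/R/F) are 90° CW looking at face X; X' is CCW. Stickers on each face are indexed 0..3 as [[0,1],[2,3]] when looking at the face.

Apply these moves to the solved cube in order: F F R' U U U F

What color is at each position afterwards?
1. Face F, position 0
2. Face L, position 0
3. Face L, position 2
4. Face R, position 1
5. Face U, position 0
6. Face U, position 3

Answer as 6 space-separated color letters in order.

After move 1 (F): F=GGGG U=WWOO R=WRWR D=RRYY L=OYOY
After move 2 (F): F=GGGG U=WWYY R=OROR D=WWYY L=OROR
After move 3 (R'): R=RROO U=WBYB F=GWGY D=WGYG B=YBWB
After move 4 (U): U=YWBB F=RRGY R=YBOO B=ORWB L=GWOR
After move 5 (U): U=BYBW F=YBGY R=OROO B=GWWB L=RROR
After move 6 (U): U=BBWY F=ORGY R=GWOO B=RRWB L=YBOR
After move 7 (F): F=GOYR U=BBRB R=WWYO D=OGYG L=YWOG
Query 1: F[0] = G
Query 2: L[0] = Y
Query 3: L[2] = O
Query 4: R[1] = W
Query 5: U[0] = B
Query 6: U[3] = B

Answer: G Y O W B B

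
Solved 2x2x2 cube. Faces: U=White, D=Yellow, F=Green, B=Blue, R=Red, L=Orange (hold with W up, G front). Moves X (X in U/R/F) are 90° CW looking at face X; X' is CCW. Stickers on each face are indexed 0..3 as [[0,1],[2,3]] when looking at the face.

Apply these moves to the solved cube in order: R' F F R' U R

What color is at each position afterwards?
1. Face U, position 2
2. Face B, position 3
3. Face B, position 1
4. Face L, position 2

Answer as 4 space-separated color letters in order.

Answer: Y B R O

Derivation:
After move 1 (R'): R=RRRR U=WBWB F=GWGW D=YGYG B=YBYB
After move 2 (F): F=GGWW U=WBOO R=WRBR D=RRYG L=OYOG
After move 3 (F): F=WGWG U=WBGY R=OROR D=BWYG L=OROR
After move 4 (R'): R=RROO U=WYGY F=WBWY D=BGYG B=GBWB
After move 5 (U): U=GWYY F=RRWY R=GBOO B=ORWB L=WBOR
After move 6 (R): R=OGOB U=GRYY F=RGWG D=BWYO B=YRWB
Query 1: U[2] = Y
Query 2: B[3] = B
Query 3: B[1] = R
Query 4: L[2] = O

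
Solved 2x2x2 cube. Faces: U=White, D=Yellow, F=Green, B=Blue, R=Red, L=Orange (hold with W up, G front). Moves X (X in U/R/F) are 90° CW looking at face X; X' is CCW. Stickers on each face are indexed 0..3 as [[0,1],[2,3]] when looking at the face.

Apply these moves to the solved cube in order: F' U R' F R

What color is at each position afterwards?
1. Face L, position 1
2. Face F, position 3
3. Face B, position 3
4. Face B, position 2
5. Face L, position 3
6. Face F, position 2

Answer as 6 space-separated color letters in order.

After move 1 (F'): F=GGGG U=WWRR R=YRYR D=OOYY L=OWOW
After move 2 (U): U=RWRW F=YRGG R=BBYR B=OWBB L=GGOW
After move 3 (R'): R=BRBY U=RBRO F=YWGW D=ORYG B=YWOB
After move 4 (F): F=GYWW U=RBWG R=RROY D=BBYG L=GOOR
After move 5 (R): R=ORYR U=RYWW F=GBWG D=BOYY B=GWBB
Query 1: L[1] = O
Query 2: F[3] = G
Query 3: B[3] = B
Query 4: B[2] = B
Query 5: L[3] = R
Query 6: F[2] = W

Answer: O G B B R W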